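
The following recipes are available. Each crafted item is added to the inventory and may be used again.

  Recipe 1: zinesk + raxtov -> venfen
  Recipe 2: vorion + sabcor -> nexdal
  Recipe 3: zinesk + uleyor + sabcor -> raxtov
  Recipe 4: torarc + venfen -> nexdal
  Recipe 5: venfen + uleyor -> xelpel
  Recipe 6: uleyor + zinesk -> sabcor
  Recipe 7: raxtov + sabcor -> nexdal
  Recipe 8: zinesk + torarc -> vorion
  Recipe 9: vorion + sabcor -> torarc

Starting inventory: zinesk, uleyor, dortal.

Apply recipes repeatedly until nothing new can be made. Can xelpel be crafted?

Yes

uleyor + zinesk -> sabcor (Recipe 6).
Using Recipe 3, zinesk, uleyor, and sabcor make raxtov.
zinesk + raxtov -> venfen (Recipe 1).
Using Recipe 5, venfen and uleyor make xelpel.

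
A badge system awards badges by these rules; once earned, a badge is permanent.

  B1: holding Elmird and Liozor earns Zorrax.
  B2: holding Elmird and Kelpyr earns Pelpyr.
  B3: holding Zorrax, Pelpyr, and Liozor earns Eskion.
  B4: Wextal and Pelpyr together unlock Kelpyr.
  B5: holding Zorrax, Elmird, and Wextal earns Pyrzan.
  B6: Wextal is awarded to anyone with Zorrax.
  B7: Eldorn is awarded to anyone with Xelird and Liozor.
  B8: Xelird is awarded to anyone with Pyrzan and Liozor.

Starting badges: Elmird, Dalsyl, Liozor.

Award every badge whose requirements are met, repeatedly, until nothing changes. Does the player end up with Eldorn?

Yes

With Elmird and Liozor, Zorrax is earned (B1).
With Zorrax, Wextal is earned (B6).
With Zorrax, Elmird, and Wextal, Pyrzan is earned (B5).
With Pyrzan and Liozor, Xelird is earned (B8).
With Xelird and Liozor, Eldorn is earned (B7).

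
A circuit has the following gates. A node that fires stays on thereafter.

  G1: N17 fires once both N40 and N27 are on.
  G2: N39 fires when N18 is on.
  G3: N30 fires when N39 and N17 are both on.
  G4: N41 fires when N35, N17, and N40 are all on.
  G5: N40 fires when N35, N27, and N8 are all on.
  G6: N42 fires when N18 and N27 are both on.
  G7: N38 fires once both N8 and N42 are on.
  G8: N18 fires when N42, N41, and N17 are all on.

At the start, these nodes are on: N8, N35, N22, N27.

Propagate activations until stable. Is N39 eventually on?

N39 would need N18 (G2), but N18 never turns on.

No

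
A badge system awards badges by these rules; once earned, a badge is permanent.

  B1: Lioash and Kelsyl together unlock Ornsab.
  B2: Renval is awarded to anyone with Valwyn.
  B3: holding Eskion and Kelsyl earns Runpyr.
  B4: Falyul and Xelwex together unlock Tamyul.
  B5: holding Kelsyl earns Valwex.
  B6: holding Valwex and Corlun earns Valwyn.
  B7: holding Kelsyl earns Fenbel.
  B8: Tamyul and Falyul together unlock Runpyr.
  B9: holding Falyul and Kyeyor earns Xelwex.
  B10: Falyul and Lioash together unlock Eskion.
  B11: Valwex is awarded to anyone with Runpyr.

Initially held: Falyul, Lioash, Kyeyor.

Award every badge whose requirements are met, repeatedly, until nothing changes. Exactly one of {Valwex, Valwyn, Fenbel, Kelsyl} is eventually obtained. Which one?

With Falyul and Kyeyor, Xelwex is earned (B9).
With Falyul and Xelwex, Tamyul is earned (B4).
With Tamyul and Falyul, Runpyr is earned (B8).
With Runpyr, Valwex is earned (B11).
Valwyn would need Valwex and Corlun (B6), but Corlun is never earned. Fenbel would need Kelsyl (B7), but Kelsyl is never earned. No rule produces Kelsyl, and it is not given.

Valwex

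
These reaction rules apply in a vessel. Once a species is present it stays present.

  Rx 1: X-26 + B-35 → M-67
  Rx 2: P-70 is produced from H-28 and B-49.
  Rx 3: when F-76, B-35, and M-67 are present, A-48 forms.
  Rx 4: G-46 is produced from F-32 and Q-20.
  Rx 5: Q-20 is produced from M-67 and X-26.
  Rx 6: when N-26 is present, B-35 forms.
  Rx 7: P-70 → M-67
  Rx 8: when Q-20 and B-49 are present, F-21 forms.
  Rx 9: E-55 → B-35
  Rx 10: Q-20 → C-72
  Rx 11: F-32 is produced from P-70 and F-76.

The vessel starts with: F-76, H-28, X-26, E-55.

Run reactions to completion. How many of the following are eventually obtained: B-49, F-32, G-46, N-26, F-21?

No rule produces B-49, and it is not given.
F-32 would need P-70 and F-76 (Rx 11), but P-70 never forms.
G-46 would need F-32 and Q-20 (Rx 4), but F-32 never forms.
No rule produces N-26, and it is not given.
F-21 would need Q-20 and B-49 (Rx 8), but B-49 never forms.
None of the 5 are reached.

0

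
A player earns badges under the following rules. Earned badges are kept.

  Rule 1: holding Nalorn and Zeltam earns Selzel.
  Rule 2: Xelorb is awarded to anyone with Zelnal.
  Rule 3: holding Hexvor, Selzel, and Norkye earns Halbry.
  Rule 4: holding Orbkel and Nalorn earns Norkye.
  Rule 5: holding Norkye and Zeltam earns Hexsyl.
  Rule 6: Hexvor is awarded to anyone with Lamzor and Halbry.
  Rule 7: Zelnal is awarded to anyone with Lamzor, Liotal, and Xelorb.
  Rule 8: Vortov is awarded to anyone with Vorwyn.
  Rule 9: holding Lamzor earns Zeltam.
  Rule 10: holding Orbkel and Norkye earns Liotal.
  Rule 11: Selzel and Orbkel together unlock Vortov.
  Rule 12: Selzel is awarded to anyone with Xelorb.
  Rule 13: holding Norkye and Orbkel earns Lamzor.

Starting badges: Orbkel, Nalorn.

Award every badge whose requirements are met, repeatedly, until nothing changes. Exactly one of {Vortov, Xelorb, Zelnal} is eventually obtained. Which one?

With Orbkel and Nalorn, Norkye is earned (Rule 4).
With Norkye and Orbkel, Lamzor is earned (Rule 13).
With Lamzor, Zeltam is earned (Rule 9).
With Nalorn and Zeltam, Selzel is earned (Rule 1).
With Selzel and Orbkel, Vortov is earned (Rule 11).
Zelnal would need Lamzor, Liotal, and Xelorb (Rule 7), but Xelorb is never earned. Xelorb would need Zelnal (Rule 2), but Zelnal is never earned.

Vortov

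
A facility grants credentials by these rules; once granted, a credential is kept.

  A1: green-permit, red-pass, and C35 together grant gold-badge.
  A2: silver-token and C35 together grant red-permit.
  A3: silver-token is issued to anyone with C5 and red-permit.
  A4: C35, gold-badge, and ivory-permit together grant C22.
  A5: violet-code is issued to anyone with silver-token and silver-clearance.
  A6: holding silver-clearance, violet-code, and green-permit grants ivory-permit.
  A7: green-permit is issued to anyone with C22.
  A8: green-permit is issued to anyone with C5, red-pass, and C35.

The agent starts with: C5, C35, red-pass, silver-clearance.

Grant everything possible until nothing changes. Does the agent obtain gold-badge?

Holding C5, red-pass, and C35 grants green-permit (A8).
Holding green-permit, red-pass, and C35 grants gold-badge (A1).

Yes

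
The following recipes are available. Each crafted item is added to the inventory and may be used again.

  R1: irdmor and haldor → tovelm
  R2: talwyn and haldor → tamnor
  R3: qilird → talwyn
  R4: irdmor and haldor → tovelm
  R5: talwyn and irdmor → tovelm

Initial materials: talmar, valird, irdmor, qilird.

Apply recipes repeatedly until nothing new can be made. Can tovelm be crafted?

Using R3, qilird makes talwyn.
Using R5, talwyn and irdmor make tovelm.

Yes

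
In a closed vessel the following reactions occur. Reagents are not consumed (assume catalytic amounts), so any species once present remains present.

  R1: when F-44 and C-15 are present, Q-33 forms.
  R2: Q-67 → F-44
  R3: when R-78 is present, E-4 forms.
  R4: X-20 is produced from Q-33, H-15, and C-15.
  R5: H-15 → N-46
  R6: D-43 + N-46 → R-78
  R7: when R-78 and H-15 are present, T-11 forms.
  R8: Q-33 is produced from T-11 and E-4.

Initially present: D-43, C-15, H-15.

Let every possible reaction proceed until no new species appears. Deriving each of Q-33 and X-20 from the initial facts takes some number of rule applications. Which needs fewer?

Q-33: H-15 present → N-46 forms (R5). D-43 and N-46 present → R-78 forms (R6). R-78 present → E-4 forms (R3). R-78 and H-15 present → T-11 forms (R7). T-11 and E-4 present → Q-33 forms (R8). [5 rule applications]
X-20: H-15 present → N-46 forms (R5). D-43 and N-46 present → R-78 forms (R6). R-78 present → E-4 forms (R3). R-78 and H-15 present → T-11 forms (R7). T-11 and E-4 present → Q-33 forms (R8). Q-33, H-15, and C-15 present → X-20 forms (R4). [6 rule applications]
Q-33 needs fewer.

Q-33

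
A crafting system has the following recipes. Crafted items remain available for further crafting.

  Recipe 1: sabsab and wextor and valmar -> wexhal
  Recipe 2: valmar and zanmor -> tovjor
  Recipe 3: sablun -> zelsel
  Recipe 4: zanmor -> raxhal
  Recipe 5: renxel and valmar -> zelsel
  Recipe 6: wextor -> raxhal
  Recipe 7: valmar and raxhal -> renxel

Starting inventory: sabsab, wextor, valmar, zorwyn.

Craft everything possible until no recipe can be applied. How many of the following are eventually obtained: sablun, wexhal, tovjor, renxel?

Using Recipe 6, wextor makes raxhal.
sabsab and wextor and valmar -> wexhal (Recipe 1).
valmar and raxhal -> renxel (Recipe 7).
No rule produces sablun, and it is not given.
wexhal: reached.
tovjor would need valmar and zanmor (Recipe 2), but zanmor is never obtained.
renxel: reached.
Reached: wexhal and renxel — 2 of the 4.

2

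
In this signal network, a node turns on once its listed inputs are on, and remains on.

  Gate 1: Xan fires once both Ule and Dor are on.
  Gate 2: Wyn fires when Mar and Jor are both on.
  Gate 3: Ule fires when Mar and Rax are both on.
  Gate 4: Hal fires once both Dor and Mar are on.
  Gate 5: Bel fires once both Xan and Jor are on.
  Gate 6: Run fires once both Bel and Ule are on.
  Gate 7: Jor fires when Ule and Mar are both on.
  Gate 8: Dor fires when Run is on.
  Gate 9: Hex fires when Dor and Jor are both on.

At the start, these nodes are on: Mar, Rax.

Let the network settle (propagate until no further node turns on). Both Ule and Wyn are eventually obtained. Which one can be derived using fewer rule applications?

Ule

Ule: Mar and Rax are on, so Ule fires (Gate 3). [1 rule application]
Wyn: Mar and Rax are on, so Ule fires (Gate 3). Ule and Mar are on, so Jor fires (Gate 7). Gate 2: Mar and Jor on → Wyn on. [3 rule applications]
Ule needs fewer.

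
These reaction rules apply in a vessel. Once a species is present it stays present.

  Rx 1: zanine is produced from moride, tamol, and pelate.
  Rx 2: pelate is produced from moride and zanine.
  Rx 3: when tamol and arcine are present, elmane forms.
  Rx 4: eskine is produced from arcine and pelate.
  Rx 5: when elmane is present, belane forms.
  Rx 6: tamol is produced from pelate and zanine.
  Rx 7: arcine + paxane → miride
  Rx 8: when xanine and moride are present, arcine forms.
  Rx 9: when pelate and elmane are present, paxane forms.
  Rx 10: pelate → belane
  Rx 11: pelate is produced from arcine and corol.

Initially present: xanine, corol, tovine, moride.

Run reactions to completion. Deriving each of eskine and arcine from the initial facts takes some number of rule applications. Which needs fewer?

arcine

arcine: xanine and moride present → arcine forms (Rx 8). [1 rule application]
eskine: xanine and moride present → arcine forms (Rx 8). arcine and corol present → pelate forms (Rx 11). arcine and pelate present → eskine forms (Rx 4). [3 rule applications]
arcine needs fewer.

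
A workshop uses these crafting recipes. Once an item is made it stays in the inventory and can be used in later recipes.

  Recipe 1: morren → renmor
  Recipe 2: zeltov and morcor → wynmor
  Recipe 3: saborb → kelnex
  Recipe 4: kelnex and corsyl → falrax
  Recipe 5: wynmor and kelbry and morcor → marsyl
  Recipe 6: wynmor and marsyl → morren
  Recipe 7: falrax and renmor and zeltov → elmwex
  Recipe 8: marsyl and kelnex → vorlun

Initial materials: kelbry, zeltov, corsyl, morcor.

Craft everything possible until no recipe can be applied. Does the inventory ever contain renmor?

Yes

zeltov and morcor → wynmor (Recipe 2).
Using Recipe 5, wynmor, kelbry, and morcor make marsyl.
Using Recipe 6, wynmor and marsyl make morren.
morren → renmor (Recipe 1).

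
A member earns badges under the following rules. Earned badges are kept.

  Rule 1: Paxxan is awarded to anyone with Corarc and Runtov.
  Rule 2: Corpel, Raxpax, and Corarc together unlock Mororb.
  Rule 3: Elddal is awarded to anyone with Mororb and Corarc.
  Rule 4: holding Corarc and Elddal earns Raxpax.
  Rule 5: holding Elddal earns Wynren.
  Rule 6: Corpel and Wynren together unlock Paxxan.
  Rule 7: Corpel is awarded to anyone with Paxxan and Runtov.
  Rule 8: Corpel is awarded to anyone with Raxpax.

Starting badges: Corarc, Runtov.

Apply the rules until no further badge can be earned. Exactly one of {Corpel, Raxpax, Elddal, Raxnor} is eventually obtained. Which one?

Corpel

With Corarc and Runtov, Paxxan is earned (Rule 1).
With Paxxan and Runtov, Corpel is earned (Rule 7).
Elddal would need Mororb and Corarc (Rule 3), but Mororb is never earned. No rule produces Raxnor, and it is not given. Raxpax would need Corarc and Elddal (Rule 4), but Elddal is never earned.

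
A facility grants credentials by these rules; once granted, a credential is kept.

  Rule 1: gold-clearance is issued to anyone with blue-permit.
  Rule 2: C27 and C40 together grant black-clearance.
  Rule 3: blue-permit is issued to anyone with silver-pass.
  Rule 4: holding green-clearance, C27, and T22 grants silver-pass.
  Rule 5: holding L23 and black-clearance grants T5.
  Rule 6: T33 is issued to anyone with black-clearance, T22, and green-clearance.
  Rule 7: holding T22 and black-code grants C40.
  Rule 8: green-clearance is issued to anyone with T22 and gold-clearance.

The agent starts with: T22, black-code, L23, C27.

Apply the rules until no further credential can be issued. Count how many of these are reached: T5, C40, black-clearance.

Holding T22 and black-code grants C40 (Rule 7).
Holding C27 and C40 grants black-clearance (Rule 2).
Holding L23 and black-clearance grants T5 (Rule 5).
T5: reached.
C40: reached.
black-clearance: reached.
All 3 are reached.

3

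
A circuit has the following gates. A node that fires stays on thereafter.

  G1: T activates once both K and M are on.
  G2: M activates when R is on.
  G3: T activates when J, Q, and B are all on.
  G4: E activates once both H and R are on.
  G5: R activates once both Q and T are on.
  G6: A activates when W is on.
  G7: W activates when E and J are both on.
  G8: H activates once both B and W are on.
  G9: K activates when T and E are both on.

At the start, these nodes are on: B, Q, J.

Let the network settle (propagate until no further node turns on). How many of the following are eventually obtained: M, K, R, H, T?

J, Q, and B are on, so T activates (G3).
G5: Q and T on → R on.
G2: R on → M on.
M: reached.
K would need T and E (G9), but E never turns on.
R: reached.
H would need B and W (G8), but W never turns on.
T: reached.
Reached: M, R, and T — 3 of the 5.

3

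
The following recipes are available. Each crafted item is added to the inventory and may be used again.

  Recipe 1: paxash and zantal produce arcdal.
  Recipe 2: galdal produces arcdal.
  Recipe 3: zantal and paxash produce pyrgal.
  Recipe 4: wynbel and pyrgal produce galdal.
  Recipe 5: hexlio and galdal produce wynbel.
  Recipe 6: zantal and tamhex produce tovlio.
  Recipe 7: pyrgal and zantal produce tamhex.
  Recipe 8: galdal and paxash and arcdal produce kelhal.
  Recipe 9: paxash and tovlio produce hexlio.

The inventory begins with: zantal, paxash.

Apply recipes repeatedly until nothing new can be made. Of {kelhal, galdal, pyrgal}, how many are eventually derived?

1

zantal and paxash → pyrgal (Recipe 3).
kelhal would need galdal, paxash, and arcdal (Recipe 8), but galdal is never obtained.
galdal would need wynbel and pyrgal (Recipe 4), but wynbel is never obtained.
pyrgal: reached.
Reached: pyrgal — 1 of the 3.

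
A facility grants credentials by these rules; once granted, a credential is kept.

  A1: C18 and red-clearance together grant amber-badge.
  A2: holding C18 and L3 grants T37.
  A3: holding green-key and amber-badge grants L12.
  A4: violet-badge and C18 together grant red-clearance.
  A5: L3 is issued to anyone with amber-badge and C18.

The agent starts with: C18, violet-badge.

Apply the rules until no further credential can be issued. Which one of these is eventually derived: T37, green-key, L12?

T37

Holding violet-badge and C18 grants red-clearance (A4).
Holding C18 and red-clearance grants amber-badge (A1).
Holding amber-badge and C18 grants L3 (A5).
Holding C18 and L3 grants T37 (A2).
No rule produces green-key, and it is not given. L12 would need green-key and amber-badge (A3), but green-key is never granted.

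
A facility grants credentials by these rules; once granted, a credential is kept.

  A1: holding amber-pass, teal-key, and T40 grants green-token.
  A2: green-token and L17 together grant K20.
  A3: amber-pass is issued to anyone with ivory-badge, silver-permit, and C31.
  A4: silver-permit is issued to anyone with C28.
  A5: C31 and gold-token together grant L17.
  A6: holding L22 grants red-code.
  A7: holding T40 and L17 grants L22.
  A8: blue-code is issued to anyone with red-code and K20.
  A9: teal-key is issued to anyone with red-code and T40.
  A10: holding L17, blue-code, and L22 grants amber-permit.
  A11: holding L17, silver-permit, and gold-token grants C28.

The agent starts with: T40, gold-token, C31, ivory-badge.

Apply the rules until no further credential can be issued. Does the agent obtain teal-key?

Holding C31 and gold-token grants L17 (A5).
Holding T40 and L17 grants L22 (A7).
Holding L22 grants red-code (A6).
Holding red-code and T40 grants teal-key (A9).

Yes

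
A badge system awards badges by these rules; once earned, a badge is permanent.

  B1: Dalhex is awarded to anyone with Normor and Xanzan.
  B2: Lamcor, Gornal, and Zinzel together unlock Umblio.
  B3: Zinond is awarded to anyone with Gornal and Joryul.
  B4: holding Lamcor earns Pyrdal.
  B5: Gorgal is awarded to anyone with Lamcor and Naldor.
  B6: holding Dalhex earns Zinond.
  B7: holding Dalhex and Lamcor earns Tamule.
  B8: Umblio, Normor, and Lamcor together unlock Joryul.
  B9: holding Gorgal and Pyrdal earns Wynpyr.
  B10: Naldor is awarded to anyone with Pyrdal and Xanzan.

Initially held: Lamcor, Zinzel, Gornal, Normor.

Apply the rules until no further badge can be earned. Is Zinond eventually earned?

With Lamcor, Gornal, and Zinzel, Umblio is earned (B2).
With Umblio, Normor, and Lamcor, Joryul is earned (B8).
With Gornal and Joryul, Zinond is earned (B3).

Yes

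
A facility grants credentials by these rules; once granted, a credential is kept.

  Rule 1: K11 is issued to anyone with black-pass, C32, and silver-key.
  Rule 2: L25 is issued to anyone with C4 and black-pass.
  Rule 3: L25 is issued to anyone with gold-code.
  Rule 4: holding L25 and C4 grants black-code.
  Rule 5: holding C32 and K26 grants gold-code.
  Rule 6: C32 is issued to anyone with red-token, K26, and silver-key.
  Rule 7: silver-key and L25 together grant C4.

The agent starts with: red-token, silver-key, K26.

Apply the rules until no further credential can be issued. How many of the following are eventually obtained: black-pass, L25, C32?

Holding red-token, K26, and silver-key grants C32 (Rule 6).
Holding C32 and K26 grants gold-code (Rule 5).
Holding gold-code grants L25 (Rule 3).
No rule produces black-pass, and it is not given.
L25: reached.
C32: reached.
Reached: L25 and C32 — 2 of the 3.

2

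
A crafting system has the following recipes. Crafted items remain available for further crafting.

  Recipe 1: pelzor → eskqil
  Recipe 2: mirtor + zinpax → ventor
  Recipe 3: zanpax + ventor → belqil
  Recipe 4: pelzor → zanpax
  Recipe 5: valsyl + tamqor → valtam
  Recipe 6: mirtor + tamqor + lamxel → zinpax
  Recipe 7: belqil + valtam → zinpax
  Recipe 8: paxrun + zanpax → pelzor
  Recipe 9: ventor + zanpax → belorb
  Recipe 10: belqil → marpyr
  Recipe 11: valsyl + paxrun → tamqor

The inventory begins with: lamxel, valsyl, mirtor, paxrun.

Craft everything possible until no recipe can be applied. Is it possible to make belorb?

No

belorb would need ventor and zanpax (Recipe 9), but zanpax is never obtained.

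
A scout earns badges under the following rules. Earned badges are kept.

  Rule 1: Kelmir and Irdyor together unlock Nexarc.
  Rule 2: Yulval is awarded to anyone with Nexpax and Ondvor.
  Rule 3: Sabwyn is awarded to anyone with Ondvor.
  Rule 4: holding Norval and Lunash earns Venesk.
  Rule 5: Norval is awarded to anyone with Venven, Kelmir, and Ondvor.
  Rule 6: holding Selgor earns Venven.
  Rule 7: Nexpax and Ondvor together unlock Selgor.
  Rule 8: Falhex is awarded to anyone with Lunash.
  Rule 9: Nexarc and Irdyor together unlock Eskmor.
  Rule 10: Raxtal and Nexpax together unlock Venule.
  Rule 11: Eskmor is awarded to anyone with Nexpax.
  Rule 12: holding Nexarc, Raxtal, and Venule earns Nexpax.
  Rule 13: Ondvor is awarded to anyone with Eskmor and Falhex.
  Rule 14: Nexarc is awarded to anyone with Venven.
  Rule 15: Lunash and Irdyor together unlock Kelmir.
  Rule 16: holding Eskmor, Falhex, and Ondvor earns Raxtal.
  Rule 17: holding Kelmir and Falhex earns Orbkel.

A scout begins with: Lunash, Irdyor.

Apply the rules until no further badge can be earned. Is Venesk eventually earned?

No

Venesk would need Norval and Lunash (Rule 4), but Norval is never earned.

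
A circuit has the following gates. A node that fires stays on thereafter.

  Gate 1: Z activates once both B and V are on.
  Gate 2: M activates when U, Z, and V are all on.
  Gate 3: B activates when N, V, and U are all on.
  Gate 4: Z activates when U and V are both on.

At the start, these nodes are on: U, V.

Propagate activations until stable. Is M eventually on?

U and V are on, so Z activates (Gate 4).
U, Z, and V are on, so M activates (Gate 2).

Yes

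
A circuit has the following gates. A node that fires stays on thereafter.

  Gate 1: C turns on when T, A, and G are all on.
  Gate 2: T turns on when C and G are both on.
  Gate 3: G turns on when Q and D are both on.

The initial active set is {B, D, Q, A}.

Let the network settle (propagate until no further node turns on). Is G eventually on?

Q and D are on, so G turns on (Gate 3).

Yes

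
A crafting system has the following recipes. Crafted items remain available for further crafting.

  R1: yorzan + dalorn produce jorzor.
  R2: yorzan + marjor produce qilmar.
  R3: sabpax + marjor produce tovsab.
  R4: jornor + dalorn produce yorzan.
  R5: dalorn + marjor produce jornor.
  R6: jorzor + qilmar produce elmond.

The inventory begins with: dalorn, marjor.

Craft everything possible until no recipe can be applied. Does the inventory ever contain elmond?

Yes

Using R5, dalorn and marjor make jornor.
jornor + dalorn → yorzan (R4).
yorzan + dalorn → jorzor (R1).
yorzan + marjor → qilmar (R2).
Using R6, jorzor and qilmar make elmond.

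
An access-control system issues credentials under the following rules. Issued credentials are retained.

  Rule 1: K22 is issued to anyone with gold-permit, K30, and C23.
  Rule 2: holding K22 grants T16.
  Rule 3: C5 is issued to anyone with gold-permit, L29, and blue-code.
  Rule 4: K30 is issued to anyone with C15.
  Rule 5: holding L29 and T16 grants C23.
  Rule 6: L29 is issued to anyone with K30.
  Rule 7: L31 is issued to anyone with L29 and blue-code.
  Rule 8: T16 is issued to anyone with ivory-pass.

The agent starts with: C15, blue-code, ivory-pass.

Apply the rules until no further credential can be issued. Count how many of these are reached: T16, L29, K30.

3

Holding ivory-pass grants T16 (Rule 8).
Holding C15 grants K30 (Rule 4).
Holding K30 grants L29 (Rule 6).
T16: reached.
L29: reached.
K30: reached.
All 3 are reached.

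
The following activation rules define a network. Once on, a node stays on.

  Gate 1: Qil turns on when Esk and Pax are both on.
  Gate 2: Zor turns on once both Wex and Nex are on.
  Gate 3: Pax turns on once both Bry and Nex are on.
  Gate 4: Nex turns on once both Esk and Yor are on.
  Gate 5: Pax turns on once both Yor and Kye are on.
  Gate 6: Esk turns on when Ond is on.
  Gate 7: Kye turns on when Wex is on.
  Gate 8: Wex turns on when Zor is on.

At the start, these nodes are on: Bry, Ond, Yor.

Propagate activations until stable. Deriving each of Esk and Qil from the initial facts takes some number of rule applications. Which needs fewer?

Esk

Esk: Ond is on, so Esk turns on (Gate 6). [1 rule application]
Qil: Ond is on, so Esk turns on (Gate 6). Esk and Yor are on, so Nex turns on (Gate 4). Gate 3: Bry and Nex on → Pax on. Esk and Pax are on, so Qil turns on (Gate 1). [4 rule applications]
Esk needs fewer.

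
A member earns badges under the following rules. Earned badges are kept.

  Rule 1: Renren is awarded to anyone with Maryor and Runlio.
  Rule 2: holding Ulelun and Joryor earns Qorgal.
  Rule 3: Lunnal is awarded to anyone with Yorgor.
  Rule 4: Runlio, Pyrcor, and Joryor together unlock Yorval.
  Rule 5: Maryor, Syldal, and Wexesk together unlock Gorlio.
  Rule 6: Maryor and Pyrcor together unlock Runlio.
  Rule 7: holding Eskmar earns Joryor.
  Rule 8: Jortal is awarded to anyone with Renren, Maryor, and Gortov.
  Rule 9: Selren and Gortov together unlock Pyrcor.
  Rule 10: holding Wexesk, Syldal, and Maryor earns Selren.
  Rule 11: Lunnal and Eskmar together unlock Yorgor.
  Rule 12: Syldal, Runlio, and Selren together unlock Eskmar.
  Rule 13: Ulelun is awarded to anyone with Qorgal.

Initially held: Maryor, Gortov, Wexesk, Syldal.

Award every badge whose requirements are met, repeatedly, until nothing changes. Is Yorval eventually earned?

Yes

With Wexesk, Syldal, and Maryor, Selren is earned (Rule 10).
With Selren and Gortov, Pyrcor is earned (Rule 9).
With Maryor and Pyrcor, Runlio is earned (Rule 6).
With Syldal, Runlio, and Selren, Eskmar is earned (Rule 12).
With Eskmar, Joryor is earned (Rule 7).
With Runlio, Pyrcor, and Joryor, Yorval is earned (Rule 4).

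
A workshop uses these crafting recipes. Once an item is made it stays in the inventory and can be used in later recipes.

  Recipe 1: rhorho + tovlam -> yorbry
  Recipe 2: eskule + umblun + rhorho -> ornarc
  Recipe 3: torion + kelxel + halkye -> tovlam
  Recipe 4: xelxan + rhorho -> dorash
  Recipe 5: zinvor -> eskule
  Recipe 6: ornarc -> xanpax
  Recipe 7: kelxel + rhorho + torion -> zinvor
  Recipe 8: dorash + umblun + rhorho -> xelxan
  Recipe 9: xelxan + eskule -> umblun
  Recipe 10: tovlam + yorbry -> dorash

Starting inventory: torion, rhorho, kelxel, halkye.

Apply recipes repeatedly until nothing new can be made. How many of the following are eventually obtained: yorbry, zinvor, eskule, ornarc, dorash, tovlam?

5

Using Recipe 7, kelxel, rhorho, and torion make zinvor.
torion + kelxel + halkye -> tovlam (Recipe 3).
zinvor -> eskule (Recipe 5).
rhorho + tovlam -> yorbry (Recipe 1).
tovlam + yorbry -> dorash (Recipe 10).
yorbry: reached.
zinvor: reached.
eskule: reached.
ornarc would need eskule, umblun, and rhorho (Recipe 2), but umblun is never obtained.
dorash: reached.
tovlam: reached.
Reached: yorbry, zinvor, eskule, dorash, and tovlam — 5 of the 6.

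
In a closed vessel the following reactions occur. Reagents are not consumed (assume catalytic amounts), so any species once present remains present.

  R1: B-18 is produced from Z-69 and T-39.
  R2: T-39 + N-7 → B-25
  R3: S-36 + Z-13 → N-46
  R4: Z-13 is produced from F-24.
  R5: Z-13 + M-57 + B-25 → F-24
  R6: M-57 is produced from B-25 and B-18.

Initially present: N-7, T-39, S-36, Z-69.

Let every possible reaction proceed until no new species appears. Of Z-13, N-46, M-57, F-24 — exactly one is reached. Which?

T-39 and N-7 present → B-25 forms (R2).
Z-69 and T-39 present → B-18 forms (R1).
B-25 and B-18 present → M-57 forms (R6).
Z-13 would need F-24 (R4), but F-24 never forms. F-24 would need Z-13, M-57, and B-25 (R5), but Z-13 never forms. N-46 would need S-36 and Z-13 (R3), but Z-13 never forms.

M-57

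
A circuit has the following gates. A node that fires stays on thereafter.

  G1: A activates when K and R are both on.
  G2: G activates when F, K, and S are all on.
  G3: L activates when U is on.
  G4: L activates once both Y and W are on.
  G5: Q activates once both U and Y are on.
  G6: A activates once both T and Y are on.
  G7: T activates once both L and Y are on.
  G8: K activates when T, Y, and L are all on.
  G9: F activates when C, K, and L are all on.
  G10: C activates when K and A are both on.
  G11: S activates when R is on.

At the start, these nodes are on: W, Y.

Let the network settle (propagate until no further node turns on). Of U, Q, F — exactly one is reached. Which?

F

Y and W are on, so L activates (G4).
G7: L and Y on → T on.
G6: T and Y on → A on.
G8: T, Y, and L on → K on.
G10: K and A on → C on.
G9: C, K, and L on → F on.
No rule produces U, and it is not given. Q would need U and Y (G5), but U never turns on.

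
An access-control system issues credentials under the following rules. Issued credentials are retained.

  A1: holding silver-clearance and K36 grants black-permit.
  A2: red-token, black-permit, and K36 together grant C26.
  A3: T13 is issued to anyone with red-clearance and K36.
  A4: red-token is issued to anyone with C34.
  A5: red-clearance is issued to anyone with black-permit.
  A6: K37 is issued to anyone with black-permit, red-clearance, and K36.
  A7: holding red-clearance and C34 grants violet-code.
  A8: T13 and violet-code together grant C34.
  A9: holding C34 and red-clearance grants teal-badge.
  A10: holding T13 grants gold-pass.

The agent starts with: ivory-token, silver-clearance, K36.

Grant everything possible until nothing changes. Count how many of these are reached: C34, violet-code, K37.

Holding silver-clearance and K36 grants black-permit (A1).
Holding black-permit grants red-clearance (A5).
Holding black-permit, red-clearance, and K36 grants K37 (A6).
C34 would need T13 and violet-code (A8), but violet-code is never granted.
violet-code would need red-clearance and C34 (A7), but C34 is never granted.
K37: reached.
Reached: K37 — 1 of the 3.

1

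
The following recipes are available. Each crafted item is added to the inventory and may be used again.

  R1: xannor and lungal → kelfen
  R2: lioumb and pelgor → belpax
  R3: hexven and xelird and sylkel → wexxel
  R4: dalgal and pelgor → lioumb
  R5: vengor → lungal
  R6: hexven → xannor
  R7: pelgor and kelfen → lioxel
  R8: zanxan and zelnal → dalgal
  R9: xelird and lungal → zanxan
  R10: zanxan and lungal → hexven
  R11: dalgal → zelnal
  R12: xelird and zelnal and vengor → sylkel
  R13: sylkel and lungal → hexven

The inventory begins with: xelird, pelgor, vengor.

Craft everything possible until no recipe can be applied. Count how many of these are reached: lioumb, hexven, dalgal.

vengor → lungal (R5).
Using R9, xelird and lungal make zanxan.
Using R10, zanxan and lungal make hexven.
lioumb would need dalgal and pelgor (R4), but dalgal is never obtained.
hexven: reached.
dalgal would need zanxan and zelnal (R8), but zelnal is never obtained.
Reached: hexven — 1 of the 3.

1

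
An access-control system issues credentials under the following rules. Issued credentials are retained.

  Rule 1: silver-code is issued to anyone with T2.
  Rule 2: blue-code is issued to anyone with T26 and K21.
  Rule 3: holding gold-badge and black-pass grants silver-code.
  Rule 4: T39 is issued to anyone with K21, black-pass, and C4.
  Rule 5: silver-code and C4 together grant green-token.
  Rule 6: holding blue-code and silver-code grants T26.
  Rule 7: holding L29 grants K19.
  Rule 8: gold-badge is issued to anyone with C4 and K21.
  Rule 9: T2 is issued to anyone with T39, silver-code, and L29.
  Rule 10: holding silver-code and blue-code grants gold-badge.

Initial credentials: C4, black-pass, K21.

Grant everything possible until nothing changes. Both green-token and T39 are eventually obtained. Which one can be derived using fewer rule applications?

T39: Holding K21, black-pass, and C4 grants T39 (Rule 4). [1 rule application]
green-token: Holding C4 and K21 grants gold-badge (Rule 8). Holding gold-badge and black-pass grants silver-code (Rule 3). Holding silver-code and C4 grants green-token (Rule 5). [3 rule applications]
T39 needs fewer.

T39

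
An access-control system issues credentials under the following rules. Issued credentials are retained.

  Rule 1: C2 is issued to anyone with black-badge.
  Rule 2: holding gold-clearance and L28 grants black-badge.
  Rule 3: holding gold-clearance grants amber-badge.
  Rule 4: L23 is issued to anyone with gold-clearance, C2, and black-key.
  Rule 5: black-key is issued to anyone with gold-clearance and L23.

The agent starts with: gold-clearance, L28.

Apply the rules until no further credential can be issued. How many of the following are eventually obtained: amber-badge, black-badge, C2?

3

Holding gold-clearance and L28 grants black-badge (Rule 2).
Holding gold-clearance grants amber-badge (Rule 3).
Holding black-badge grants C2 (Rule 1).
amber-badge: reached.
black-badge: reached.
C2: reached.
All 3 are reached.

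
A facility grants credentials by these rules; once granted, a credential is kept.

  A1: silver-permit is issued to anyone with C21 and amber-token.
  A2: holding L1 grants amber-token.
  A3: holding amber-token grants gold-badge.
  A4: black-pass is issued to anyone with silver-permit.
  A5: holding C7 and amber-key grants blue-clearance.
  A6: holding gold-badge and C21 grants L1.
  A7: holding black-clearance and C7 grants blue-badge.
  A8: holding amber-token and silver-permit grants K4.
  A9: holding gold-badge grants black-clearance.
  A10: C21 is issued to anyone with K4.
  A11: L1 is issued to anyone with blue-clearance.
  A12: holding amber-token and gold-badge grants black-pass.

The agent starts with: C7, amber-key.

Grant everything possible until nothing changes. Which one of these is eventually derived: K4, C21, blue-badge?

Holding C7 and amber-key grants blue-clearance (A5).
Holding blue-clearance grants L1 (A11).
Holding L1 grants amber-token (A2).
Holding amber-token grants gold-badge (A3).
Holding gold-badge grants black-clearance (A9).
Holding black-clearance and C7 grants blue-badge (A7).
C21 would need K4 (A10), but K4 is never granted. K4 would need amber-token and silver-permit (A8), but silver-permit is never granted.

blue-badge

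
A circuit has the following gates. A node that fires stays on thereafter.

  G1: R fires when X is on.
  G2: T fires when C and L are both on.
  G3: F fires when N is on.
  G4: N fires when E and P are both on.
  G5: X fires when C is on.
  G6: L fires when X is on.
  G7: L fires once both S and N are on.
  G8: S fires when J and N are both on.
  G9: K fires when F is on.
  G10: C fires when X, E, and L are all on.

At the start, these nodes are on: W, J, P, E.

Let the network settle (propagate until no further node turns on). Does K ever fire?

Yes

E and P are on, so N fires (G4).
N is on, so F fires (G3).
F is on, so K fires (G9).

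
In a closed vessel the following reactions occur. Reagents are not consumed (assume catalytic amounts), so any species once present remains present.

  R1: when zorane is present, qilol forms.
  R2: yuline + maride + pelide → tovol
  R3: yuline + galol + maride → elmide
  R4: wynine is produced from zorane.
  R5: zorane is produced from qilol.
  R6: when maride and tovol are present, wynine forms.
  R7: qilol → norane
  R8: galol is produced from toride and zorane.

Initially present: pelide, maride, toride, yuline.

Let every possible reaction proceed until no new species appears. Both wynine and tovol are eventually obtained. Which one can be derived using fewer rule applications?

tovol: yuline, maride, and pelide present → tovol forms (R2). [1 rule application]
wynine: yuline, maride, and pelide present → tovol forms (R2). maride and tovol present → wynine forms (R6). [2 rule applications]
tovol needs fewer.

tovol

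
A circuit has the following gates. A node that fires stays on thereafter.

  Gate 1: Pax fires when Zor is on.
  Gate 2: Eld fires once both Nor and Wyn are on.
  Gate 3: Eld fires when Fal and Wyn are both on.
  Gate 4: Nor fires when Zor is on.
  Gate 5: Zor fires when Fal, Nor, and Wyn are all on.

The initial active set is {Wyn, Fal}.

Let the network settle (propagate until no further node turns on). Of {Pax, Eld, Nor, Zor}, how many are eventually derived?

Gate 3: Fal and Wyn on → Eld on.
Pax would need Zor (Gate 1), but Zor never turns on.
Eld: reached.
Nor would need Zor (Gate 4), but Zor never turns on.
Zor would need Fal, Nor, and Wyn (Gate 5), but Nor never turns on.
Reached: Eld — 1 of the 4.

1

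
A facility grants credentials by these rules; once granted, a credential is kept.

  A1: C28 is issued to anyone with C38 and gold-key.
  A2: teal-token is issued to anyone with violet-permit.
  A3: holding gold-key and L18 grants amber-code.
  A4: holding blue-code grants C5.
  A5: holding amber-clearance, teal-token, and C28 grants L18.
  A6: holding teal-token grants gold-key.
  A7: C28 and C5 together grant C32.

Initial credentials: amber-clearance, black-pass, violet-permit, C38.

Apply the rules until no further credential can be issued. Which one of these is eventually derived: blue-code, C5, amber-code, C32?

amber-code

Holding violet-permit grants teal-token (A2).
Holding teal-token grants gold-key (A6).
Holding C38 and gold-key grants C28 (A1).
Holding amber-clearance, teal-token, and C28 grants L18 (A5).
Holding gold-key and L18 grants amber-code (A3).
C5 would need blue-code (A4), but blue-code is never granted. C32 would need C28 and C5 (A7), but C5 is never granted. No rule produces blue-code, and it is not given.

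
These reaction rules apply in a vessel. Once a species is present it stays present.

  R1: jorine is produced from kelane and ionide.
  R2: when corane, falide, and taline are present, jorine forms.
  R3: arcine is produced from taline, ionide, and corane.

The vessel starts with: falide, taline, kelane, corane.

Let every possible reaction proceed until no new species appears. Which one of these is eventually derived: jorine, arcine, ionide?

corane, falide, and taline present → jorine forms (R2).
No rule produces ionide, and it is not given. arcine would need taline, ionide, and corane (R3), but ionide never forms.

jorine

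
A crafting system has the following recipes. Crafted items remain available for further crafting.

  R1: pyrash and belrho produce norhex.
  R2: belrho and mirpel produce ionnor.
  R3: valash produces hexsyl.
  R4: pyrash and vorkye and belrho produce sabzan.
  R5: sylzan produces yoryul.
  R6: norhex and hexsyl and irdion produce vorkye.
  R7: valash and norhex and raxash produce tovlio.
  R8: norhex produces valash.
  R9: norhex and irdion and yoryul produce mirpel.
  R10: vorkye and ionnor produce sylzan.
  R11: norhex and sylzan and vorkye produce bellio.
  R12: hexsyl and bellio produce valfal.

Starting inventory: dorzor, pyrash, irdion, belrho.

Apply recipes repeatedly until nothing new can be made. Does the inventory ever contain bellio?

bellio would need norhex, sylzan, and vorkye (R11), but sylzan is never obtained.

No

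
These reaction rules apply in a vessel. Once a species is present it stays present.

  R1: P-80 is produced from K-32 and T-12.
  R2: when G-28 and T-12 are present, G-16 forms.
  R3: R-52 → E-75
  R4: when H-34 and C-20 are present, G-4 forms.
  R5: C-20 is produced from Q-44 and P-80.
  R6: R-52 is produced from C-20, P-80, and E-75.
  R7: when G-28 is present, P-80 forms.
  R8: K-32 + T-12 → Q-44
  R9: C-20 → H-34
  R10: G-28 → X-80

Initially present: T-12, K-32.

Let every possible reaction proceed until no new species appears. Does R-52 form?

No

R-52 would need C-20, P-80, and E-75 (R6), but E-75 never forms.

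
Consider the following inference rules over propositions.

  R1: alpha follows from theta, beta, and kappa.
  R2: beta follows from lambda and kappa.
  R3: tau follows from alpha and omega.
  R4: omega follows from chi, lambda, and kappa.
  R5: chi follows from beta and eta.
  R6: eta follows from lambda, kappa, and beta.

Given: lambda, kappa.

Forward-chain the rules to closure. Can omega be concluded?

Yes

lambda and kappa hold, so beta follows (R2).
From lambda, kappa, and beta, R6 gives eta.
beta and eta hold, so chi follows (R5).
From chi, lambda, and kappa, R4 gives omega.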